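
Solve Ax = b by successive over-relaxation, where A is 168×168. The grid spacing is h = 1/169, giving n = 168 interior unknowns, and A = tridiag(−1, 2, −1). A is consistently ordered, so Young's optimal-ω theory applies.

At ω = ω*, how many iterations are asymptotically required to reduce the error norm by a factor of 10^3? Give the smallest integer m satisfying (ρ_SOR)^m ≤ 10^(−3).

m = 186

B_J for the 168×168 system has eigenvalues cos(kπ/169); ρ_J = cos(π/169) = 0.9998272.
1 − cos²(π/169) = sin²(π/169) ⇒ √(1−ρ_J²) = sin(π/169) = 0.0185882.
Then 2/(1+√(1−ρ_J²)) = 2/(1+0.0185882); ω* = 2/1.0185882 = 1.9635020.
ρ_SOR = ω* − 1 = 1.9635020 − 1 = 0.9635020.
ρ_SOR^m ≤ 10^(−3) ⇔ m ≥ 3·ln10/(−ln 0.9635020) = 6.90776/0.0371807 = 185.789; m = ⌈185.789⌉ = 186.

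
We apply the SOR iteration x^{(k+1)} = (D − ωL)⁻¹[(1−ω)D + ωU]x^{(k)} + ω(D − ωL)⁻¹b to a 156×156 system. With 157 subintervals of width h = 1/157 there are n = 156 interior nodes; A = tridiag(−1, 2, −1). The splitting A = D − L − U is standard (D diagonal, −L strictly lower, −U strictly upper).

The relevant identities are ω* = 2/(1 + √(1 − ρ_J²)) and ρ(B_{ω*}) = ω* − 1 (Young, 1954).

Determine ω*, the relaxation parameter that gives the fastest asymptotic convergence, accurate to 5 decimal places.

ρ_J = max_k |cos(kπ/157)| = cos(π/157) = 0.99980
√(1−ρ_J²) = |sin(π/157)| = 0.020009
ω* = 2/(1 + 0.020009) = 2/1.020009 = 1.96077.
Hence ρ(B_{ω*}) = 1.96077 − 1 = 0.96077.

ω* = 1.96077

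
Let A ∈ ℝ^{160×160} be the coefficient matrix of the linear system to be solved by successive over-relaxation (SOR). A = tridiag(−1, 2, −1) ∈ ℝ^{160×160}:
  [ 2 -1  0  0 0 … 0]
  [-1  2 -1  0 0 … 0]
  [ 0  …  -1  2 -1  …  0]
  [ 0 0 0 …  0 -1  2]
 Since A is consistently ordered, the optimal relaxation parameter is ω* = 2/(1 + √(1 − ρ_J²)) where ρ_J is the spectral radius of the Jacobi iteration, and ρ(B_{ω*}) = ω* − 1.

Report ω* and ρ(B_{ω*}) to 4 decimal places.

ω* = 1.9617, ρ_SOR = 0.9617

ρ_J = max_k |cos(kπ/161)| = cos(π/161) = 0.9998
√(1−ρ_J²) = |sin(π/161)| = 0.01951
ω* = 2/(1+0.01951) = 1.9617
ρ(B_{ω*}) = ω*−1 = 0.9617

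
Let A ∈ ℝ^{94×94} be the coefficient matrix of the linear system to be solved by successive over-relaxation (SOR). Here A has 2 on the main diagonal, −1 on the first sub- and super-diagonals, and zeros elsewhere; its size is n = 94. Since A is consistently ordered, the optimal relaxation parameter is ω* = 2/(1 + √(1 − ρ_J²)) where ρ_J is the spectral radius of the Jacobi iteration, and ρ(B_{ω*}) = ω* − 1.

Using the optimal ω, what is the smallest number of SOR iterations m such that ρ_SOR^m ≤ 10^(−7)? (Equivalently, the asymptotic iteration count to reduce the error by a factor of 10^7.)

ρ_J = max_k |cos(kπ/95)| = cos(π/95) = 0.9994533
√(1 − cos²(π/95)) = sin(π/95) ≈ 0.0330634.
ω* = 2 / (1 + 0.0330634) = 2 / 1.0330634 ≈ 1.9359896.
and ρ(B_{ω*}) = 1.9359896 − 1 = 0.9359896.
For 7 digits: m = 7·ln10 / (−ln 0.9359896) = 16.1181/0.0661509 = 243.657; round up → m = 244.

m = 244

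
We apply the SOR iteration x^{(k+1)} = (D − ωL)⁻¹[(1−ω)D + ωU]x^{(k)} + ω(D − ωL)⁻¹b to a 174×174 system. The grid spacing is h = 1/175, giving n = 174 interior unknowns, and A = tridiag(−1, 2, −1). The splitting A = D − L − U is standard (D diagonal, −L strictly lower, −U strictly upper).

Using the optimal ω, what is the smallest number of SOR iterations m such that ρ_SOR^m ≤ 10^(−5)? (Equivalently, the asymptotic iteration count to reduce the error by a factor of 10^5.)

m = 321

spectrum of D⁻¹(L+U) = {cos(kπ/175) : 1≤k≤174}; ρ_J = cos(π/175) = 0.9998389.
√(1−ρ_J²) simplifies to sin(π/175) = 0.0179510.
Then 2/(1+√(1−ρ_J²)) = 2/(1+0.0179510); ω* = 2/1.0179510 = 1.9647311.
Hence ρ(B_{ω*}) = 1.9647311 − 1 = 0.9647311.
(0.9647311)^m ≤ 10^{−5}  ⇒  m·ln(0.9647311) ≤ −5·ln10  ⇒  m ≥ 320.641  ⇒  m = 321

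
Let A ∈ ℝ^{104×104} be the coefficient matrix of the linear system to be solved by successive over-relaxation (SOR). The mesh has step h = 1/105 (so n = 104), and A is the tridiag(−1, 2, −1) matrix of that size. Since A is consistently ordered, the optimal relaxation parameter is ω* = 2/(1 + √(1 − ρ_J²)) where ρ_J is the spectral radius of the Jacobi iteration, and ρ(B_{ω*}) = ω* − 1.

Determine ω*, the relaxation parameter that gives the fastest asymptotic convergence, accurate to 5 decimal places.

ω* = 1.94191

With n=104, ρ(Jacobi) = cos(π/105) = 0.99955.
root = sin(π/105) = 0.029915  (since 1−cos² = sin²).
Then 2/(1+√(1−ρ_J²)) = 2/(1+0.029915); ω* = 2/1.029915 = 1.94191.
ρ_SOR = ω* − 1 = 1.94191 − 1 = 0.94191.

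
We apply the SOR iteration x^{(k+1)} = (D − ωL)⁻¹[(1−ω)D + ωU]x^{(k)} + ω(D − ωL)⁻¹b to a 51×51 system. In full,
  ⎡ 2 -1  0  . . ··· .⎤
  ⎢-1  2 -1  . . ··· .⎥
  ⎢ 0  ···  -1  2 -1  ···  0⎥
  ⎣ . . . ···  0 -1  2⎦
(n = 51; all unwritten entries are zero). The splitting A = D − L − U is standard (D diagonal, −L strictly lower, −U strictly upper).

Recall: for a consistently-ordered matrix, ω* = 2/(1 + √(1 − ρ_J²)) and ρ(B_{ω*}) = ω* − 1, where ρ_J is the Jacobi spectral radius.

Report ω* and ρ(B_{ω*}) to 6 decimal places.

spectrum of D⁻¹(L+U) = {cos(kπ/52) : 1≤k≤51}; ρ_J = cos(π/52) = 0.998176.
√(1 − cos²(π/52)) = sin(π/52) ≈ 0.0603785.
[ω*] 2 ÷ (1 + 0.0603785) = 2 ÷ 1.0603785 = 1.886119.
and ρ(B_{ω*}) = 1.886119 − 1 = 0.886119.

ω* = 1.886119, ρ_SOR = 0.886119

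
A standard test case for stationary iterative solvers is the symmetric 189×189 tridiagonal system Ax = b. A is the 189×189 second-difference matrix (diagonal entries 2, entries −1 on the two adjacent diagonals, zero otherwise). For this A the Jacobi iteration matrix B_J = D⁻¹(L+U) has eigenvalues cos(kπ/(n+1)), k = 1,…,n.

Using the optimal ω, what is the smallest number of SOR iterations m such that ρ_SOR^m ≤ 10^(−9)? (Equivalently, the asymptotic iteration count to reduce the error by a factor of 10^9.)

m = 627

spectrum of D⁻¹(L+U) = {cos(kπ/190) : 1≤k≤189}; ρ_J = cos(π/190) = 0.9998633.
√(1−ρ_J²) = |sin(π/190)| = 0.0165339
Young: ω* = 2/(1+√(1−ρ_J²)) = 2/(1+0.0165339) = 2/1.0165339 = 1.9674700.
Hence ρ(B_{ω*}) = 1.9674700 − 1 = 0.9674700.
ρ_SOR^m ≤ 10^(−9) ⇔ m ≥ 9·ln10/(−ln 0.9674700) = 20.7233/0.0330709 = 626.632; m = ⌈626.632⌉ = 627.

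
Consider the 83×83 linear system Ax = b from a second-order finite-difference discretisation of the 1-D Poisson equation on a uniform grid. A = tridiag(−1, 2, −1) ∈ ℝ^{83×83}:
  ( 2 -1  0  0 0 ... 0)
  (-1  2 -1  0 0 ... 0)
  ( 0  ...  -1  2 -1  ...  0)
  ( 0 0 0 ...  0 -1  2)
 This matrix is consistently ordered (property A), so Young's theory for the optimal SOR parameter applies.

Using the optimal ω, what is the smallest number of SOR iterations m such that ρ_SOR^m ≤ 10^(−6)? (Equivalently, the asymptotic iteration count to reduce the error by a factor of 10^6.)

With n=83, ρ(Jacobi) = cos(π/84) = 0.9993007.
√(1−ρ_J²) simplifies to sin(π/84) = 0.0373912.
Then 2/(1+√(1−ρ_J²)) = 2/(1+0.0373912); ω* = 2/1.0373912 = 1.9279130.
ρ(B_{ω*}) = ω*−1 = 0.9279130
Need (0.9279130)^m ≤ 10^(−6): m ≥ 6·ln10/|ln 0.9279130| = 13.8155/0.0748173 = 184.656 ⇒ m = 185.

m = 185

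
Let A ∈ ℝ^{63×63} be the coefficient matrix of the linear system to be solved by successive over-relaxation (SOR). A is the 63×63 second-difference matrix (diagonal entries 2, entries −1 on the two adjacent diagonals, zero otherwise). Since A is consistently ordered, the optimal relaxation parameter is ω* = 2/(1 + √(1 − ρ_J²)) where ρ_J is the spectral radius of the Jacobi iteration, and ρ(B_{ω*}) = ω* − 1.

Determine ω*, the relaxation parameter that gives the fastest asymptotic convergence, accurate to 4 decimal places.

ω* = 1.9065

ρ_J = max_k |cos(kπ/64)| = cos(π/64) = 0.9988
√(1 − cos²(π/64)) = sin(π/64) ≈ 0.04907.
[ω*] 2 ÷ (1 + 0.04907) = 2 ÷ 1.04907 = 1.9065.
ρ_SOR = ω* − 1 = 1.9065 − 1 = 0.9065.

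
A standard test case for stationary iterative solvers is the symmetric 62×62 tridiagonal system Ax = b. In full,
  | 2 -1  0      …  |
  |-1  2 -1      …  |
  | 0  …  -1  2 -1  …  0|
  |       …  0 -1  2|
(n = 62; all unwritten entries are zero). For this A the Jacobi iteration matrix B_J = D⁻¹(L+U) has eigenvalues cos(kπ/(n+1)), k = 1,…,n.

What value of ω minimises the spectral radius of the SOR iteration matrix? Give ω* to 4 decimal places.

ω* = 1.9050

ρ_J = max_k |cos(kπ/63)| = cos(π/63) = 0.9988
√(1−ρ_J²) = |sin(π/63)| = 0.04985
[ω*] 2 ÷ (1 + 0.04985) = 2 ÷ 1.04985 = 1.9050.
ρ_SOR = ω* − 1 ≈ 0.9050.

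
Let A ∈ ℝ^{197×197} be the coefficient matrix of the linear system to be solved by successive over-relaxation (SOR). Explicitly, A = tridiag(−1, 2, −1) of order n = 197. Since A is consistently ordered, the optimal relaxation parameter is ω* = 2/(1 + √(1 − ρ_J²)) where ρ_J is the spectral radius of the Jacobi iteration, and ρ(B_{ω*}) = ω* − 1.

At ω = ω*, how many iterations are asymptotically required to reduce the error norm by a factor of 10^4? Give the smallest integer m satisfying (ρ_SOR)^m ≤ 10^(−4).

[ρ_J] n=197: ρ(B_J) = cos(π/(n+1)) = cos(π/198) = 0.9998741.
√(1−ρ_J²) simplifies to sin(π/198) = 0.0158660.
ω* = 2/(1+0.0158660) = 1.9687636
ρ_SOR = ω* − 1 ≈ 0.9687636.
Need (0.9687636)^m ≤ 10^(−4): m ≥ 4·ln10/|ln 0.9687636| = 9.21034/0.0317347 = 290.229 ⇒ m = 291.

m = 291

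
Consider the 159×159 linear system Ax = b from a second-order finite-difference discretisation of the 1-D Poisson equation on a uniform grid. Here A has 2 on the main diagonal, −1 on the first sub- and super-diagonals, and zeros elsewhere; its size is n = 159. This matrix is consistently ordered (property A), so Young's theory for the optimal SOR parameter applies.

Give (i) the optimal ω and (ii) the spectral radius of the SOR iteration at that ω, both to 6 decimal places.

ω* = 1.961489, ρ_SOR = 0.961489

With n=159, ρ(Jacobi) = cos(π/160) = 0.999807.
√(1−ρ_J²) simplifies to sin(π/160) = 0.0196337.
ω* = 2 / (1 + 0.0196337) = 2 / 1.0196337 ≈ 1.961489.
At ω = 1.961489 every |λ(B_ω)| = ω−1, so ρ_SOR = 0.961489.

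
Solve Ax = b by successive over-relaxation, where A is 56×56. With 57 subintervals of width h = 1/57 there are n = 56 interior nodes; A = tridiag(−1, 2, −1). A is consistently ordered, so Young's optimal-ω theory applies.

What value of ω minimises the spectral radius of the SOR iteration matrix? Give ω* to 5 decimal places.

spectrum of D⁻¹(L+U) = {cos(kπ/57) : 1≤k≤56}; ρ_J = cos(π/57) = 0.99848.
root = sin(π/57) = 0.055088  (since 1−cos² = sin²).
[ω*] 2 ÷ (1 + 0.055088) = 2 ÷ 1.055088 = 1.89558.
and ρ(B_{ω*}) = 1.89558 − 1 = 0.89558.

ω* = 1.89558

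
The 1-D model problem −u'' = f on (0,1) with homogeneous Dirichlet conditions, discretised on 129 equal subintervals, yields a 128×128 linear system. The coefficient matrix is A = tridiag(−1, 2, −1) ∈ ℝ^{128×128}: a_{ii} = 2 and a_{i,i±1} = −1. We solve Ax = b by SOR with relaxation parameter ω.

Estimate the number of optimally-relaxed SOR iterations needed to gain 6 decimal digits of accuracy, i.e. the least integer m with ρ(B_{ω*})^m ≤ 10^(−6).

[ρ_J] n=128: ρ(B_J) = cos(π/(n+1)) = cos(π/129) = 0.9997035.
√(1−ρ_J²) simplifies to sin(π/129) = 0.0243510.
So ω* = 2/1.0243510 = 1.9524558 (Young).
ρ_SOR = ω* − 1 = 1.9524558 − 1 = 0.9524558.
For 6 digits: m = 6·ln10 / (−ln 0.9524558) = 13.8155/0.0487116 = 283.618; round up → m = 284.

m = 284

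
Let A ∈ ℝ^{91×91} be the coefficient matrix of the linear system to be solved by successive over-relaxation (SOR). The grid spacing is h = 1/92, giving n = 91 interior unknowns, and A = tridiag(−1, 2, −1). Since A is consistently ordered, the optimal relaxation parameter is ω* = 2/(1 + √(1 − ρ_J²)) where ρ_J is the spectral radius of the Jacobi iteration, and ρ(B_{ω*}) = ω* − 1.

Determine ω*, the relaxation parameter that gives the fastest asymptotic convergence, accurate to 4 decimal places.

spectrum of D⁻¹(L+U) = {cos(kπ/92) : 1≤k≤91}; ρ_J = cos(π/92) = 0.9994.
√(1−ρ_J²) simplifies to sin(π/92) = 0.03414.
ω* = 2/(1+0.03414) = 1.9340
Hence ρ(B_{ω*}) = 1.9340 − 1 = 0.9340.

ω* = 1.9340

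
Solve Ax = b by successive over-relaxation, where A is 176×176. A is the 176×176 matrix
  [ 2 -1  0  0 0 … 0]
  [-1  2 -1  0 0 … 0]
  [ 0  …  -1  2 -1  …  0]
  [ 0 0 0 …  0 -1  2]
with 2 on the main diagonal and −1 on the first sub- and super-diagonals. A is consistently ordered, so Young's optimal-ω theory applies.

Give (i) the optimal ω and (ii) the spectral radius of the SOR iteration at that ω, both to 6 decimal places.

ω* = 1.965123, ρ_SOR = 0.965123

B_J for the 176×176 system has eigenvalues cos(kπ/177); ρ_J = cos(π/177) = 0.999842.
√(1−ρ_J²) = |sin(π/177)| = 0.0177482
Young: ω* = 2/(1+√(1−ρ_J²)) = 2/(1+0.0177482) = 2/1.0177482 = 1.965123.
and ρ(B_{ω*}) = 1.965123 − 1 = 0.965123.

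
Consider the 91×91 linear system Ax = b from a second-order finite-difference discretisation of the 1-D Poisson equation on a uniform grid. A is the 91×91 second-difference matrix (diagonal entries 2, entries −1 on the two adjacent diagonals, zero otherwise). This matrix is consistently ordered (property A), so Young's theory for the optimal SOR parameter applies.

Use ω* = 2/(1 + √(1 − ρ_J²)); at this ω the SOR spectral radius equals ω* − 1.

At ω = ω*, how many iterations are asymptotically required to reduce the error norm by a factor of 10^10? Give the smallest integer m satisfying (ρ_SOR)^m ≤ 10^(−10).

m = 338

B_J for the 91×91 system has eigenvalues cos(kπ/92); ρ_J = cos(π/92) = 0.9994170.
√(1 − cos²(π/92)) = sin(π/92) ≈ 0.0341411.
ω* = 2/(1 + 0.0341411) = 2/1.0341411 = 1.9339721.
and ρ(B_{ω*}) = 1.9339721 − 1 = 0.9339721.
10·ln10 = 23.0259; −ln(0.9339721) = 0.0683087; m = ⌈23.0259/0.0683087⌉ = ⌈337.086⌉ = 338.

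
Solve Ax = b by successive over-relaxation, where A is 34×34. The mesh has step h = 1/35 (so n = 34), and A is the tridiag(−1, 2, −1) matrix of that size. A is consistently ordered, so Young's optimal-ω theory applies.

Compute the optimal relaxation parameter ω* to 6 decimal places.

½·tridiag(1,0,1) at n=34: λ_k = cos(kπ/35); max |λ| at k=1 ⇒ ρ_J = cos(π/35) ≈ 0.995974.
√(1−ρ_J²) = |sin(π/35)| = 0.0896393
Young: ω* = 2/(1+√(1−ρ_J²)) = 2/(1+0.0896393) = 2/1.0896393 = 1.835470.
ρ_SOR = ω* − 1 ≈ 0.835470.

ω* = 1.835470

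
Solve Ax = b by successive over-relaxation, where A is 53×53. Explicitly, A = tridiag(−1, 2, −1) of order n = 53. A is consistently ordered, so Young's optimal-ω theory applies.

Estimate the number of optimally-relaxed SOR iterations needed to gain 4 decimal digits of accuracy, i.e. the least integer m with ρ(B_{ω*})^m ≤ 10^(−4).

m = 80

n=53: λ(B_J) = 1 − λ(A)/2 = cos(kπ/54); k=1 gives ρ_J = 0.9983082.
root = sin(π/54) = 0.0581448  (since 1−cos² = sin²).
ω* = 2 / (1 + 0.0581448) = 2 / 1.0581448 ≈ 1.8901005.
ρ(B_{ω*}) = ω*−1 = 0.8901005
ρ_SOR^m ≤ 10^(−4) ⇔ m ≥ 4·ln10/(−ln 0.8901005) = 9.21034/0.116421 = 79.112; m = ⌈79.112⌉ = 80.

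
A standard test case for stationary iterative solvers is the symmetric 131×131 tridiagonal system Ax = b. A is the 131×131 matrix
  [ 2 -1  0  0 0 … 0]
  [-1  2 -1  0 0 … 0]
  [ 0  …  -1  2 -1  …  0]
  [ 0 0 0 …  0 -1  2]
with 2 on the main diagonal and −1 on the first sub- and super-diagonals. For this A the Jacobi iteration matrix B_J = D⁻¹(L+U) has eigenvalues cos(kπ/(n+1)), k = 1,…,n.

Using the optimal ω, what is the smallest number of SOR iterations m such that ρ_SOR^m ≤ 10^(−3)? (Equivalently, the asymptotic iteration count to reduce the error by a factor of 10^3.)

[ρ_J] n=131: ρ(B_J) = cos(π/(n+1)) = cos(π/132) = 0.9997168.
√(1−ρ_J²) simplifies to sin(π/132) = 0.0237977.
Young: ω* = 2/(1+√(1−ρ_J²)) = 2/(1+0.0237977) = 2/1.0237977 = 1.9535109.
and ρ(B_{ω*}) = 1.9535109 − 1 = 0.9535109.
For 3 digits: m = 3·ln10 / (−ln 0.9535109) = 6.90776/0.0476044 = 145.108; round up → m = 146.

m = 146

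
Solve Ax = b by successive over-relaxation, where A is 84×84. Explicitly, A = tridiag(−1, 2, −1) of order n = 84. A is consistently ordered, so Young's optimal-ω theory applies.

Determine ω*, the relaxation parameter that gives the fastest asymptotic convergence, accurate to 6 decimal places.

ρ_J = max_k |cos(kπ/85)| = cos(π/85) = 0.999317
1 − cos²(π/85) = sin²(π/85) ⇒ √(1−ρ_J²) = sin(π/85) = 0.0369515.
Then 2/(1+√(1−ρ_J²)) = 2/(1+0.0369515); ω* = 2/1.0369515 = 1.928731.
At ω = 1.928731 every |λ(B_ω)| = ω−1, so ρ_SOR = 0.928731.

ω* = 1.928731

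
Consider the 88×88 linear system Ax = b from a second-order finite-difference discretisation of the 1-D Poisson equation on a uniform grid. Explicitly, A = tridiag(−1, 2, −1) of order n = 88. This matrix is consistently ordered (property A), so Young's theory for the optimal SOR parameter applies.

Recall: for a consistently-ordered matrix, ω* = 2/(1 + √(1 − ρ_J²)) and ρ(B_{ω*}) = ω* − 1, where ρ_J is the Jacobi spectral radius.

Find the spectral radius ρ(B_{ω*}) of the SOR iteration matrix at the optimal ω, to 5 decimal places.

ρ_SOR = 0.93182

[ρ_J] n=88: ρ(B_J) = cos(π/(n+1)) = cos(π/89) = 0.99938.
root = sin(π/89) = 0.035291  (since 1−cos² = sin²).
Then 2/(1+√(1−ρ_J²)) = 2/(1+0.035291); ω* = 2/1.035291 = 1.93182.
ρ(B_{ω*}) = ω*−1 = 0.93182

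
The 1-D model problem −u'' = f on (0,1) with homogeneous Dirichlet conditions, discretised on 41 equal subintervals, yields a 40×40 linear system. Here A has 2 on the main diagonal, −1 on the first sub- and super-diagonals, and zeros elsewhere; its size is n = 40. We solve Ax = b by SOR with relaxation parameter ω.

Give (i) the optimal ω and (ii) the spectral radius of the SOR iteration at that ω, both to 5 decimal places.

ω* = 1.85779, ρ_SOR = 0.85779

With n=40, ρ(Jacobi) = cos(π/41) = 0.99707.
√(1−ρ_J²) simplifies to sin(π/41) = 0.076549.
Young: ω* = 2/(1+√(1−ρ_J²)) = 2/(1+0.076549) = 2/1.076549 = 1.85779.
[ρ_SOR] ω* − 1 = 0.85779.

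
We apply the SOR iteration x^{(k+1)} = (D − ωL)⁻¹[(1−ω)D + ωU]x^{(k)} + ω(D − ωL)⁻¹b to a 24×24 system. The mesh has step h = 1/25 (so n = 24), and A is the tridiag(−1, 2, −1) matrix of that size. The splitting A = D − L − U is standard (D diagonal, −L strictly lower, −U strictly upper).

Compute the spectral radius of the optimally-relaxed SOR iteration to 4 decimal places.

ρ_J = max_k |cos(kπ/25)| = cos(π/25) = 0.9921
√(1−ρ_J²) = |sin(π/25)| = 0.12533
ω* = 2 / (1 + 0.12533) = 2 / 1.12533 ≈ 1.7773.
[ρ_SOR] ω* − 1 = 0.7773.

ρ_SOR = 0.7773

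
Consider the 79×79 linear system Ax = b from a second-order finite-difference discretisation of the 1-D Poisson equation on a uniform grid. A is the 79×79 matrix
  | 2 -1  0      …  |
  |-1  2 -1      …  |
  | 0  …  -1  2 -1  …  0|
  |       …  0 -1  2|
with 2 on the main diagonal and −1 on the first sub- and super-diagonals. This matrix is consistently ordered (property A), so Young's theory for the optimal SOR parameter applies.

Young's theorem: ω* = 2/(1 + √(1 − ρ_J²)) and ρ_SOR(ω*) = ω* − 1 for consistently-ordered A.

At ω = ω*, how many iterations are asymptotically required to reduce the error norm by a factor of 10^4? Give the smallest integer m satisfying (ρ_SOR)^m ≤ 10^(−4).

m = 118

B_J for the 79×79 system has eigenvalues cos(kπ/80); ρ_J = cos(π/80) = 0.9992290.
√(1−ρ_J²) simplifies to sin(π/80) = 0.0392598.
[ω*] 2 ÷ (1 + 0.0392598) = 2 ÷ 1.0392598 = 1.9244466.
ρ_SOR = ω* − 1 ≈ 0.9244466.
(0.9244466)^m ≤ 10^{−4}  ⇒  m·ln(0.9244466) ≤ −4·ln10  ⇒  m ≥ 117.240  ⇒  m = 118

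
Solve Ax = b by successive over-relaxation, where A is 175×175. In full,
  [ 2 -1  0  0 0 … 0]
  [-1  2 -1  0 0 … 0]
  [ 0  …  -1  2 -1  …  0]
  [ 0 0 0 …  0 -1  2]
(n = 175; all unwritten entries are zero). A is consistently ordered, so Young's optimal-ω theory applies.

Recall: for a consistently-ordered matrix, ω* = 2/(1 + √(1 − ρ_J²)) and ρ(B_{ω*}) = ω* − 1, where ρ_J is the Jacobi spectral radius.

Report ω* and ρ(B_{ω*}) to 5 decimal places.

ω* = 1.96493, ρ_SOR = 0.96493

[ρ_J] n=175: ρ(B_J) = cos(π/(n+1)) = cos(π/176) = 0.99984.
root = sin(π/176) = 0.017849  (since 1−cos² = sin²).
ω* = 2/(1 + 0.017849) = 2/1.017849 = 1.96493.
ρ_SOR = ω* − 1 = 1.96493 − 1 = 0.96493.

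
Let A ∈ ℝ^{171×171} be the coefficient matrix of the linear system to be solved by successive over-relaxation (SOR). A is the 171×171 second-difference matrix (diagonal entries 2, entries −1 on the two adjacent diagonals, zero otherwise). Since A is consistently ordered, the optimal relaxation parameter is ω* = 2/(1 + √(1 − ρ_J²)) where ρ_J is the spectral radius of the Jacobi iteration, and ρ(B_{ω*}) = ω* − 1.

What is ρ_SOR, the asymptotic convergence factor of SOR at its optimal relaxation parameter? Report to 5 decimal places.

ρ_SOR = 0.96413

½·tridiag(1,0,1) at n=171: λ_k = cos(kπ/172); max |λ| at k=1 ⇒ ρ_J = cos(π/172) ≈ 0.99983.
1 − cos²(π/172) = sin²(π/172) ⇒ √(1−ρ_J²) = sin(π/172) = 0.018264.
ω* = 2/(1 + 0.018264) = 2/1.018264 = 1.96413.
ρ(B_{ω*}) = ω*−1 = 0.96413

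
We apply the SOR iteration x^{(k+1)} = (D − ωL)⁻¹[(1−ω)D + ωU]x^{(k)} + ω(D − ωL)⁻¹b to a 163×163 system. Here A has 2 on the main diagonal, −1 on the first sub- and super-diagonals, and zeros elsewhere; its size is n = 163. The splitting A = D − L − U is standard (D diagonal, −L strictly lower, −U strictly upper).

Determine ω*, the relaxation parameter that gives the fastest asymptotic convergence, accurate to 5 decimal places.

ω* = 1.96241

½·tridiag(1,0,1) at n=163: λ_k = cos(kπ/164); max |λ| at k=1 ⇒ ρ_J = cos(π/164) ≈ 0.99982.
root = sin(π/164) = 0.019155  (since 1−cos² = sin²).
ω* = 2/(1+0.019155) = 1.96241
ρ(B_{ω*}) = ω*−1 = 0.96241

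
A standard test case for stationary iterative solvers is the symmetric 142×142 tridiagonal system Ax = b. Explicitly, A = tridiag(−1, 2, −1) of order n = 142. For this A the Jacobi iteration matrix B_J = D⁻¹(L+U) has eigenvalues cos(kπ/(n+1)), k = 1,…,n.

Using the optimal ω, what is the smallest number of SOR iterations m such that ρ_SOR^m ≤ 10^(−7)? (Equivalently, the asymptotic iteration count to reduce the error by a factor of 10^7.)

m = 367

With n=142, ρ(Jacobi) = cos(π/143) = 0.9997587.
√(1 − cos²(π/143)) = sin(π/143) ≈ 0.0219674.
So ω* = 2/1.0219674 = 1.9570096 (Young).
Hence ρ(B_{ω*}) = 1.9570096 − 1 = 0.9570096.
(0.9570096)^m ≤ 10^{−7}  ⇒  m·ln(0.9570096) ≤ −7·ln10  ⇒  m ≥ 366.805  ⇒  m = 367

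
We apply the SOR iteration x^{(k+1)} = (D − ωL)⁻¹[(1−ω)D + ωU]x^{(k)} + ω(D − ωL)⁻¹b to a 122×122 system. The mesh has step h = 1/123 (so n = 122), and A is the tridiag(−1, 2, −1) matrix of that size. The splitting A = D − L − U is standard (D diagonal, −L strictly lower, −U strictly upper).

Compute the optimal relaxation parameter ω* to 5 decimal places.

ω* = 1.95019

With n=122, ρ(Jacobi) = cos(π/123) = 0.99967.
√(1 − cos²(π/123)) = sin(π/123) ≈ 0.025539.
Young: ω* = 2/(1+√(1−ρ_J²)) = 2/(1+0.025539) = 2/1.025539 = 1.95019.
ρ_SOR = ω* − 1 = 1.95019 − 1 = 0.95019.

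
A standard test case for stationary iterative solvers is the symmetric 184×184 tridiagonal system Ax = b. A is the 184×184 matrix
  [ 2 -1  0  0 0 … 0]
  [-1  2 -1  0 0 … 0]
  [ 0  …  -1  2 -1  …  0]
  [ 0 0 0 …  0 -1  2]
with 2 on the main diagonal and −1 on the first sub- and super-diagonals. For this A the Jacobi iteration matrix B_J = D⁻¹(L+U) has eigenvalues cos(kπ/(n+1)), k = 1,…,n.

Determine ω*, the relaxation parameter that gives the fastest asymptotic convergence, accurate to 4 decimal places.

½·tridiag(1,0,1) at n=184: λ_k = cos(kπ/185); max |λ| at k=1 ⇒ ρ_J = cos(π/185) ≈ 0.9999.
1 − cos²(π/185) = sin²(π/185) ⇒ √(1−ρ_J²) = sin(π/185) = 0.01698.
ω* = 2/(1+0.01698) = 1.9666
[ρ_SOR] ω* − 1 = 0.9666.

ω* = 1.9666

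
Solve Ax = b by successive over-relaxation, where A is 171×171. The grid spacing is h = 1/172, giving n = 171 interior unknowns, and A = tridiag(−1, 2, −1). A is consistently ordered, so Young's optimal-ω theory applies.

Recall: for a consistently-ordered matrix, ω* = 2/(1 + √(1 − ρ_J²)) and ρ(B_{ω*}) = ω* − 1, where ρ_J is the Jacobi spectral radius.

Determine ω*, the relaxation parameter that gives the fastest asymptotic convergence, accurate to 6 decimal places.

ω* = 1.964127

[ρ_J] n=171: ρ(B_J) = cos(π/(n+1)) = cos(π/172) = 0.999833.
√(1−ρ_J²) = |sin(π/172)| = 0.0182641
[ω*] 2 ÷ (1 + 0.0182641) = 2 ÷ 1.0182641 = 1.964127.
ρ_SOR = ω* − 1 ≈ 0.964127.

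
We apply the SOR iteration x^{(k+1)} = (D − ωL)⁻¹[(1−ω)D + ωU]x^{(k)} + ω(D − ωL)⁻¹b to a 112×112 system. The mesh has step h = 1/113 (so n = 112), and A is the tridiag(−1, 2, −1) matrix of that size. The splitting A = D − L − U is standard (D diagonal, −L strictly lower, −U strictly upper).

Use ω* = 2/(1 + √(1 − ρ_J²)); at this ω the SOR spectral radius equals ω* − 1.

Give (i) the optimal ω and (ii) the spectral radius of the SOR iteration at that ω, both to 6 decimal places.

ω* = 1.945907, ρ_SOR = 0.945907

½·tridiag(1,0,1) at n=112: λ_k = cos(kπ/113); max |λ| at k=1 ⇒ ρ_J = cos(π/113) ≈ 0.999614.
√(1−ρ_J²) = |sin(π/113)| = 0.0277981
Then 2/(1+√(1−ρ_J²)) = 2/(1+0.0277981); ω* = 2/1.0277981 = 1.945907.
ρ_SOR = ω* − 1 = 1.945907 − 1 = 0.945907.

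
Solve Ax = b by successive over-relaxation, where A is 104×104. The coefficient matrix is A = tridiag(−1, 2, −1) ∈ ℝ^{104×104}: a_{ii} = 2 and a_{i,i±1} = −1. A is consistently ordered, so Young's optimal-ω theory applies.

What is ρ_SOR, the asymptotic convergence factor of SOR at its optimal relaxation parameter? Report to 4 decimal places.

B_J for the 104×104 system has eigenvalues cos(kπ/105); ρ_J = cos(π/105) = 0.9996.
√(1−ρ_J²) = |sin(π/105)| = 0.02992
So ω* = 2/1.02992 = 1.9419 (Young).
At ω = 1.9419 every |λ(B_ω)| = ω−1, so ρ_SOR = 0.9419.

ρ_SOR = 0.9419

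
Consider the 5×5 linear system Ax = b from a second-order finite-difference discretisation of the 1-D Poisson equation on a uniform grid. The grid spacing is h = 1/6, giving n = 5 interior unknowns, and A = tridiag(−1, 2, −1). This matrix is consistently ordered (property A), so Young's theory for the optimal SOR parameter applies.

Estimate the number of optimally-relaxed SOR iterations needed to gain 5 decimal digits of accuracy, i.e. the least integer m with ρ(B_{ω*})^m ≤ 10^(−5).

With n=5, ρ(Jacobi) = cos(π/6) = 0.8660254.
1 − cos²(π/6) = sin²(π/6) ⇒ √(1−ρ_J²) = sin(π/6) = 0.5000000.
Then 2/(1+√(1−ρ_J²)) = 2/(1+0.5000000); ω* = 2/1.5000000 = 1.3333333.
[ρ_SOR] ω* − 1 = 0.3333333.
Need (0.3333333)^m ≤ 10^(−5): m ≥ 5·ln10/|ln 0.3333333| = 11.5129/1.09861 = 10.480 ⇒ m = 11.

m = 11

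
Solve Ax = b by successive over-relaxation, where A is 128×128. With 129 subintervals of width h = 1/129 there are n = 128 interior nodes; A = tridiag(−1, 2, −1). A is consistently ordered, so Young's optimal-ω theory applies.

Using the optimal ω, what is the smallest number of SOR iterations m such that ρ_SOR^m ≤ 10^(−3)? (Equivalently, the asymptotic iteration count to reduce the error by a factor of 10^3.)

m = 142

½·tridiag(1,0,1) at n=128: λ_k = cos(kπ/129); max |λ| at k=1 ⇒ ρ_J = cos(π/129) ≈ 0.9997035.
√(1−ρ_J²) = |sin(π/129)| = 0.0243510
So ω* = 2/1.0243510 = 1.9524558 (Young).
ρ_SOR = ω* − 1 ≈ 0.9524558.
3·ln10 = 6.90776; −ln(0.9524558) = 0.0487116; m = ⌈6.90776/0.0487116⌉ = ⌈141.809⌉ = 142.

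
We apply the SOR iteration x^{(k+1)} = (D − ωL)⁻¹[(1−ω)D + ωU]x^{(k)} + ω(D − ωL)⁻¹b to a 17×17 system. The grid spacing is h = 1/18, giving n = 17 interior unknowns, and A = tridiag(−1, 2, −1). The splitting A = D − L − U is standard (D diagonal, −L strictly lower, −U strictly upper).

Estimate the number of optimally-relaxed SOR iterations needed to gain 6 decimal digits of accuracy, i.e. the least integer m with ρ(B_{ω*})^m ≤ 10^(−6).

spectrum of D⁻¹(L+U) = {cos(kπ/18) : 1≤k≤17}; ρ_J = cos(π/18) = 0.9848078.
√(1−ρ_J²) = |sin(π/18)| = 0.1736482
Then 2/(1+√(1−ρ_J²)) = 2/(1+0.1736482); ω* = 2/1.1736482 = 1.7040882.
ρ_SOR = ω* − 1 ≈ 0.7040882.
For 6 digits: m = 6·ln10 / (−ln 0.7040882) = 13.8155/0.350852 = 39.377; round up → m = 40.

m = 40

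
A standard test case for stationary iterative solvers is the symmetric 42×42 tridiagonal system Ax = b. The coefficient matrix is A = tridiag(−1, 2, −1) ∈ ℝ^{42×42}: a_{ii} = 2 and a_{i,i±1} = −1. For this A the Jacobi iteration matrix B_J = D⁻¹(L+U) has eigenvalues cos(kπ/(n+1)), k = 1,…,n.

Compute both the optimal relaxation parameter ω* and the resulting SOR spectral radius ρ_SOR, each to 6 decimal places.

ω* = 1.863941, ρ_SOR = 0.863941

spectrum of D⁻¹(L+U) = {cos(kπ/43) : 1≤k≤42}; ρ_J = cos(π/43) = 0.997332.
√(1−ρ_J²) simplifies to sin(π/43) = 0.0729953.
ω* = 2/(1 + 0.0729953) = 2/1.0729953 = 1.863941.
ρ_SOR = ω* − 1 ≈ 0.863941.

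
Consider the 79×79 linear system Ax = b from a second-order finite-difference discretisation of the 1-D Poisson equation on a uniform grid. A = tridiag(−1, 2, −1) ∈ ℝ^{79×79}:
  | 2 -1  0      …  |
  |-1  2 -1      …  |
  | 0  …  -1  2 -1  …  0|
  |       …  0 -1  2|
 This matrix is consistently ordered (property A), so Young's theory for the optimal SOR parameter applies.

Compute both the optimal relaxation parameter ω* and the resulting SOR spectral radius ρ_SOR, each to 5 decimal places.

[ρ_J] n=79: ρ(B_J) = cos(π/(n+1)) = cos(π/80) = 0.99923.
root = sin(π/80) = 0.039260  (since 1−cos² = sin²).
Young: ω* = 2/(1+√(1−ρ_J²)) = 2/(1+0.039260) = 2/1.039260 = 1.92445.
At ω = 1.92445 every |λ(B_ω)| = ω−1, so ρ_SOR = 0.92445.

ω* = 1.92445, ρ_SOR = 0.92445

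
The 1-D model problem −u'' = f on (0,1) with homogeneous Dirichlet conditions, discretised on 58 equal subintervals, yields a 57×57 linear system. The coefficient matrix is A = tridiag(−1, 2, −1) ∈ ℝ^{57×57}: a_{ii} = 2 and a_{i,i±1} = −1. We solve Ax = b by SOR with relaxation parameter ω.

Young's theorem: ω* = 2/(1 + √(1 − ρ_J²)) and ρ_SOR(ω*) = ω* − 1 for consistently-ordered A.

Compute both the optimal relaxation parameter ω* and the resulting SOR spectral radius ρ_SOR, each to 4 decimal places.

½·tridiag(1,0,1) at n=57: λ_k = cos(kπ/58); max |λ| at k=1 ⇒ ρ_J = cos(π/58) ≈ 0.9985.
√(1−ρ_J²) simplifies to sin(π/58) = 0.05414.
So ω* = 2/1.05414 = 1.8973 (Young).
ρ(B_{ω*}) = ω*−1 = 0.8973

ω* = 1.8973, ρ_SOR = 0.8973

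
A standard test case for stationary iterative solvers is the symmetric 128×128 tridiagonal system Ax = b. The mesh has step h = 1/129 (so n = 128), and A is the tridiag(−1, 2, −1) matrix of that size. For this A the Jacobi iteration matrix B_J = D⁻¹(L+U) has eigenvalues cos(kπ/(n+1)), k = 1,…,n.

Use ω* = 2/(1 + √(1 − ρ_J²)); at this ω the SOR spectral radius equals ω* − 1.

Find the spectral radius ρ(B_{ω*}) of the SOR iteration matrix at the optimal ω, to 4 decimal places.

With n=128, ρ(Jacobi) = cos(π/129) = 0.9997.
√(1−ρ_J²) simplifies to sin(π/129) = 0.02435.
ω* = 2/(1+0.02435) = 1.9525
ρ_SOR = ω* − 1 = 1.9525 − 1 = 0.9525.

ρ_SOR = 0.9525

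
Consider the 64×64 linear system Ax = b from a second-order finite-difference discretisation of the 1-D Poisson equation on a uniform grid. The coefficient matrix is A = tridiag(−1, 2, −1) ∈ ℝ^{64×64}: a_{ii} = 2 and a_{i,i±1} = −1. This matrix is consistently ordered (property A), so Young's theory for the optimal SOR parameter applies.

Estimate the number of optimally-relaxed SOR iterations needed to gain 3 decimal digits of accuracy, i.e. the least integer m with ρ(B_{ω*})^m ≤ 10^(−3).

m = 72

ρ_J = max_k |cos(kπ/65)| = cos(π/65) = 0.9988322
√(1−ρ_J²) = |sin(π/65)| = 0.0483134
ω* = 2 / (1 + 0.0483134) = 2 / 1.0483134 ≈ 1.9078264.
ρ_SOR = ω* − 1 ≈ 0.9078264.
ρ_SOR^m ≤ 10^(−3) ⇔ m ≥ 3·ln10/(−ln 0.9078264) = 6.90776/0.0967021 = 71.433; m = ⌈71.433⌉ = 72.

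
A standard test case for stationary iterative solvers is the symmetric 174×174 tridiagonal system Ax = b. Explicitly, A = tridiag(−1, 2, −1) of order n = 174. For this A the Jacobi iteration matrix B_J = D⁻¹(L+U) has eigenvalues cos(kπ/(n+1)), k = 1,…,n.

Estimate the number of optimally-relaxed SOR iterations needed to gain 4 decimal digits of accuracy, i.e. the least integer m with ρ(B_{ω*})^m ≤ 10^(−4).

m = 257

ρ_J = max_k |cos(kπ/175)| = cos(π/175) = 0.9998389
1 − cos²(π/175) = sin²(π/175) ⇒ √(1−ρ_J²) = sin(π/175) = 0.0179510.
[ω*] 2 ÷ (1 + 0.0179510) = 2 ÷ 1.0179510 = 1.9647311.
[ρ_SOR] ω* − 1 = 0.9647311.
4·ln10 = 9.21034; −ln(0.9647311) = 0.0359059; m = ⌈9.21034/0.0359059⌉ = ⌈256.513⌉ = 257.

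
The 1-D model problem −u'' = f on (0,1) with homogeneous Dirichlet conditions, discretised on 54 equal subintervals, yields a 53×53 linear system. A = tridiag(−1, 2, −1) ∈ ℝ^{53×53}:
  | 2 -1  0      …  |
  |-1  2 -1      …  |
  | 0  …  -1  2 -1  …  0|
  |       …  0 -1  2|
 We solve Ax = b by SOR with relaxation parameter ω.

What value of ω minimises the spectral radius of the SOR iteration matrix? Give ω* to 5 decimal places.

ω* = 1.89010

½·tridiag(1,0,1) at n=53: λ_k = cos(kπ/54); max |λ| at k=1 ⇒ ρ_J = cos(π/54) ≈ 0.99831.
√(1−ρ_J²) simplifies to sin(π/54) = 0.058145.
Young: ω* = 2/(1+√(1−ρ_J²)) = 2/(1+0.058145) = 2/1.058145 = 1.89010.
[ρ_SOR] ω* − 1 = 0.89010.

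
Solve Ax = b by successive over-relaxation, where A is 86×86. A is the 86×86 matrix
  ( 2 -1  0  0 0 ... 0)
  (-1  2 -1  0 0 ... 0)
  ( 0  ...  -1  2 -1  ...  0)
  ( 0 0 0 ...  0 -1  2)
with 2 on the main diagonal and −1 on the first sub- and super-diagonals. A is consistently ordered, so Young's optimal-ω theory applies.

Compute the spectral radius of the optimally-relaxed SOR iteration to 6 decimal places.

ρ_SOR = 0.930311

B_J for the 86×86 system has eigenvalues cos(kπ/87); ρ_J = cos(π/87) = 0.999348.
root = sin(π/87) = 0.0361024  (since 1−cos² = sin²).
So ω* = 2/1.0361024 = 1.930311 (Young).
ρ_SOR = ω* − 1 ≈ 0.930311.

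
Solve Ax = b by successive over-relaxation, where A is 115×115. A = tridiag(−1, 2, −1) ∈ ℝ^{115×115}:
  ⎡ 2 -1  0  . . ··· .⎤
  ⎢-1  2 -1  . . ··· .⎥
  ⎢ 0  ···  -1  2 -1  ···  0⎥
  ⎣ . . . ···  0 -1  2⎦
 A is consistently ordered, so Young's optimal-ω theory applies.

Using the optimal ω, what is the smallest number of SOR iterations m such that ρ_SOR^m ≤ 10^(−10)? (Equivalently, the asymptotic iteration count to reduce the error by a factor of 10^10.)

n=115: λ(B_J) = 1 − λ(A)/2 = cos(kπ/116); k=1 gives ρ_J = 0.9996333.
root = sin(π/116) = 0.0270794  (since 1−cos² = sin²).
ω* = 2/(1 + 0.0270794) = 2/1.0270794 = 1.9472691.
[ρ_SOR] ω* − 1 = 0.9472691.
(0.9472691)^m ≤ 10^{−10}  ⇒  m·ln(0.9472691) ≤ −10·ln10  ⇒  m ≥ 425.051  ⇒  m = 426

m = 426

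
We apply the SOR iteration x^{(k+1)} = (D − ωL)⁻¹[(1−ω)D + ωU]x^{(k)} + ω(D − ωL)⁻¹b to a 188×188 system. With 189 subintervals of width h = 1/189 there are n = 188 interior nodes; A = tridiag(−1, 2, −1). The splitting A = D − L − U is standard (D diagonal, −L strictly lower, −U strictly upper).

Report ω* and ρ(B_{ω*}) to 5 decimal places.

[ρ_J] n=188: ρ(B_J) = cos(π/(n+1)) = cos(π/189) = 0.99986.
√(1−ρ_J²) simplifies to sin(π/189) = 0.016621.
ω* = 2/(1+0.016621) = 1.96730
ρ_SOR = ω* − 1 = 1.96730 − 1 = 0.96730.

ω* = 1.96730, ρ_SOR = 0.96730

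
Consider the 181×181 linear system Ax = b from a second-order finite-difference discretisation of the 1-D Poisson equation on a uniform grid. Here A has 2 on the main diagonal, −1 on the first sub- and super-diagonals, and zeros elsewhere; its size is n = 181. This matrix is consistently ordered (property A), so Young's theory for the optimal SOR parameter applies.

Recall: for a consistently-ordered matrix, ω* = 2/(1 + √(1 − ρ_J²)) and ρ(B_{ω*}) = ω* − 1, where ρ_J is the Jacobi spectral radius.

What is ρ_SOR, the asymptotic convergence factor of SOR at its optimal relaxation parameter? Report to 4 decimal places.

ρ_SOR = 0.9661

[ρ_J] n=181: ρ(B_J) = cos(π/(n+1)) = cos(π/182) = 0.9999.
root = sin(π/182) = 0.01726  (since 1−cos² = sin²).
ω* = 2/(1 + 0.01726) = 2/1.01726 = 1.9661.
[ρ_SOR] ω* − 1 = 0.9661.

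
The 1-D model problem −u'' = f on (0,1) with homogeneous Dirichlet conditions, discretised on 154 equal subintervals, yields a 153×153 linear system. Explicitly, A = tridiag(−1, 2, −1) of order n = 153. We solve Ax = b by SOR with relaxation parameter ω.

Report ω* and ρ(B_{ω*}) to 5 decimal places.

[ρ_J] n=153: ρ(B_J) = cos(π/(n+1)) = cos(π/154) = 0.99979.
1 − cos²(π/154) = sin²(π/154) ⇒ √(1−ρ_J²) = sin(π/154) = 0.020399.
Then 2/(1+√(1−ρ_J²)) = 2/(1+0.020399); ω* = 2/1.020399 = 1.96002.
[ρ_SOR] ω* − 1 = 0.96002.

ω* = 1.96002, ρ_SOR = 0.96002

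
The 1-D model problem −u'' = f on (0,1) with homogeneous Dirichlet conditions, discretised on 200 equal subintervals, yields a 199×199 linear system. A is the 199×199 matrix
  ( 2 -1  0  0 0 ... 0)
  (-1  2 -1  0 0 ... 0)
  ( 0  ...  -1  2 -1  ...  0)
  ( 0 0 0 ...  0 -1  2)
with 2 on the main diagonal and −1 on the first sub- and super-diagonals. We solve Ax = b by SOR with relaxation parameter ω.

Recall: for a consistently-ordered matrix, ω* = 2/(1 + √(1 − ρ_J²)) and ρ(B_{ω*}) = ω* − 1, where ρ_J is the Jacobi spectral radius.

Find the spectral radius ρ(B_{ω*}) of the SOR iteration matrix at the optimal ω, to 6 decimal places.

ρ_SOR = 0.969071

B_J for the 199×199 system has eigenvalues cos(kπ/200); ρ_J = cos(π/200) = 0.999877.
√(1−ρ_J²) simplifies to sin(π/200) = 0.0157073.
Young: ω* = 2/(1+√(1−ρ_J²)) = 2/(1+0.0157073) = 2/1.0157073 = 1.969071.
ρ(B_{ω*}) = ω*−1 = 0.969071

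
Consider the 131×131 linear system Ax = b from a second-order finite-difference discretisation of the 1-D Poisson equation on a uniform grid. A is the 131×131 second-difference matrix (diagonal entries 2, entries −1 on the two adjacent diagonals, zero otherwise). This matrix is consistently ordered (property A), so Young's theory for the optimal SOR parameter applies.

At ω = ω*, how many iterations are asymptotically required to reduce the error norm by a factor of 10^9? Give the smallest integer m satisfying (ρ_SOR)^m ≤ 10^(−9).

m = 436

n=131: λ(B_J) = 1 − λ(A)/2 = cos(kπ/132); k=1 gives ρ_J = 0.9997168.
root = sin(π/132) = 0.0237977  (since 1−cos² = sin²).
Young: ω* = 2/(1+√(1−ρ_J²)) = 2/(1+0.0237977) = 2/1.0237977 = 1.9535109.
ρ_SOR = ω* − 1 ≈ 0.9535109.
9·ln10 = 20.7233; −ln(0.9535109) = 0.0476044; m = ⌈20.7233/0.0476044⌉ = ⌈435.323⌉ = 436.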